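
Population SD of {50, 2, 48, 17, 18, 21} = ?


Mean = 26.0000
Variance = 301.0000
SD = sqrt(301.0000) = 17.3494

SD = 17.3494


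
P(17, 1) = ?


P(17,1) = 17!/16!
= 355687428096000/20922789888000
= 17

P(17,1) = 17


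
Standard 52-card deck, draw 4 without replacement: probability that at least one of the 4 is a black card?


P(at least one) = 1 - P(none)
P(none) = (26/52) × (25/51) × (24/50) × (23/49) = 0.055222
P(at least one) = 1 - 0.055222 = 0.9448

P = 0.9448


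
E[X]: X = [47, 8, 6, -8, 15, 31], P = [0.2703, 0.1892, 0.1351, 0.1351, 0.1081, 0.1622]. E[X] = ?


E[X] = 47*0.2703 + 8*0.1892 + 6*0.1351 - 8*0.1351 + 15*0.1081 + 31*0.1622
= 12.7041 + 1.5136 + 0.8106 - 1.0808 + 1.6215 + 5.0282
= 20.5972

E[X] = 20.5972


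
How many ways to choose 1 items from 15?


C(15,1) = 15!/(1! × 14!)
= 1307674368000/(1 × 87178291200)
= 15

C(15,1) = 15


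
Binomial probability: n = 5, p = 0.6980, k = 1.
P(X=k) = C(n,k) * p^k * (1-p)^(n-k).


C(5,1) = 5
p^1 = 0.698000
(1-p)^4 = 0.008318
P = 5 * 0.698000 * 0.008318 = 0.0290

P(X=1) = 0.0290


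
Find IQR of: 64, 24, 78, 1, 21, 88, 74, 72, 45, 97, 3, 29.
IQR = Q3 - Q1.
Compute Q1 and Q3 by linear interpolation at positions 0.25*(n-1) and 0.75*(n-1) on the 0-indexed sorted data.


Sorted: 1, 3, 21, 24, 29, 45, 64, 72, 74, 78, 88, 97
Q1 (25th %ile) = 23.2500
Q3 (75th %ile) = 75.0000
IQR = 75.0000 - 23.2500 = 51.7500

IQR = 51.7500


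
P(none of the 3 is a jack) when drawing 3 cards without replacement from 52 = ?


P(no jacks) = (48/52) × (47/51) × (46/50)
= 0.7826

P = 0.7826


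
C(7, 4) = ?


C(7,4) = 7!/(4! × 3!)
= 5040/(24 × 6)
= 35

C(7,4) = 35


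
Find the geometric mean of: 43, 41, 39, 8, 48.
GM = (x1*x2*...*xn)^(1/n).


Product = 43 × 41 × 39 × 8 × 48 = 26402688
GM = 26402688^(1/5) = 30.5021

GM = 30.5021


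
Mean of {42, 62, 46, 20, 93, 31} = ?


Sum = 42 + 62 + 46 + 20 + 93 + 31 = 294
n = 6
Mean = 294/6 = 49.0000

Mean = 49.0000


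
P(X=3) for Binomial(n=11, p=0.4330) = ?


C(11,3) = 165
p^3 = 0.081183
(1-p)^8 = 0.010682
P = 165 * 0.081183 * 0.010682 = 0.1431

P(X=3) = 0.1431


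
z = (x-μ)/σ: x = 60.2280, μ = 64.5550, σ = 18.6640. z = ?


z = (60.2280 - 64.5550)/18.6640
= -4.3270/18.6640
= -0.2318

z = -0.2318


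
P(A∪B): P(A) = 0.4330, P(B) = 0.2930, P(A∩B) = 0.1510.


P(A∪B) = 0.4330 + 0.2930 - 0.1510
= 0.7260 - 0.1510
= 0.5750

P(A∪B) = 0.5750


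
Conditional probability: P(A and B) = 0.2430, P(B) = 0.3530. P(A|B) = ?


P(A|B) = 0.2430/0.3530 = 0.6884

P(A|B) = 0.6884


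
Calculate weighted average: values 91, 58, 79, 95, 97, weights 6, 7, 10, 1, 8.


Numerator = 91*6 + 58*7 + 79*10 + 95*1 + 97*8 = 2613
Denominator = 6 + 7 + 10 + 1 + 8 = 32
WM = 2613/32 = 81.6562

WM = 81.6562


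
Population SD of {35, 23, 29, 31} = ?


Mean = 29.5000
Variance = 18.7500
SD = sqrt(18.7500) = 4.3301

SD = 4.3301


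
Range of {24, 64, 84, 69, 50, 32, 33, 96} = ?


Max = 96, Min = 24
Range = 96 - 24 = 72

Range = 72


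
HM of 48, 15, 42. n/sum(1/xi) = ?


Sum of reciprocals = 1/48 + 1/15 + 1/42 = 0.111310
HM = 3/0.111310 = 26.9519

HM = 26.9519


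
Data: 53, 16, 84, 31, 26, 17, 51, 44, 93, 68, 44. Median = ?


Sorted: 16, 17, 26, 31, 44, 44, 51, 53, 68, 84, 93
n = 11 (odd)
Middle value = 44

Median = 44


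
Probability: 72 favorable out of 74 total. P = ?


P = 72/74 = 0.9730

P = 0.9730


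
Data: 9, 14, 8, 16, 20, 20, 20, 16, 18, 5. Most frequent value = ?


Frequencies: 5:1, 8:1, 9:1, 14:1, 16:2, 18:1, 20:3
Max frequency = 3
Mode = 20

Mode = 20


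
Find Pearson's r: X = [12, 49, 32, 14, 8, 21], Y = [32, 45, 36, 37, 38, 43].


Mean X = 22.6667, Mean Y = 38.5000
SD X = 14.067299, SD Y = 4.349329
Cov = 38.333333
r = 38.333333/(14.067299*4.349329) = 0.6265

r = 0.6265


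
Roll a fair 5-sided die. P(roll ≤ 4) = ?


Favorable outcomes (roll ≤ 4): 4
Total outcomes = 5
P = 4/5 = 0.8000

P = 0.8000


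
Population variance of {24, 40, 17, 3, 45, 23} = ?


Mean = 25.3333
Squared deviations: 1.7778, 215.1111, 69.4444, 498.7778, 386.7778, 5.4444
Sum = 1177.3333
Variance = 1177.3333/6 = 196.2222

Variance = 196.2222


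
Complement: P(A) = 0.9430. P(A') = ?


P(not A) = 1 - 0.9430 = 0.0570

P(not A) = 0.0570


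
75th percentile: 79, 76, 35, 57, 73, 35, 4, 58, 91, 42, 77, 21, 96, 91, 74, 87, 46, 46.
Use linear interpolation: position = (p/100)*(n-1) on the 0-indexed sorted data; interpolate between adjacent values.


Sorted: 4, 21, 35, 35, 42, 46, 46, 57, 58, 73, 74, 76, 77, 79, 87, 91, 91, 96
n = 18
Index = 75/100 * 17 = 12.7500
Lower = data[12] = 77, Upper = data[13] = 79
P75 = 77 + 0.7500*(2) = 78.5000

P75 = 78.5000


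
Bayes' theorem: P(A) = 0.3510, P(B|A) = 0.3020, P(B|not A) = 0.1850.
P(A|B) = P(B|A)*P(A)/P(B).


P(B) = P(B|A)*P(A) + P(B|A')*P(A')
= 0.3020*0.3510 + 0.1850*0.6490
= 0.106002 + 0.120065 = 0.226067
P(A|B) = 0.106002/0.226067 = 0.4689

P(A|B) = 0.4689


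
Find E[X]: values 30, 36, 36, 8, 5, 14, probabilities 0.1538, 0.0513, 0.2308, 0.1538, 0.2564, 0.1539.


E[X] = 30*0.1538 + 36*0.0513 + 36*0.2308 + 8*0.1538 + 5*0.2564 + 14*0.1539
= 4.6140 + 1.8468 + 8.3088 + 1.2304 + 1.2820 + 2.1546
= 19.4366

E[X] = 19.4366


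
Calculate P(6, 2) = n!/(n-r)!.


P(6,2) = 6!/4!
= 720/24
= 30

P(6,2) = 30


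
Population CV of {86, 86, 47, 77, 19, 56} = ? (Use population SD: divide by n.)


Mean = 61.8333
SD = 24.1068
CV = (24.1068/61.8333)*100 = 38.9868%

CV = 38.9868%


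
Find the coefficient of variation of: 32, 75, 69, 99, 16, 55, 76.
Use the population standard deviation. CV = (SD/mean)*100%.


Mean = 60.2857
SD = 26.2609
CV = (26.2609/60.2857)*100 = 43.5607%

CV = 43.5607%


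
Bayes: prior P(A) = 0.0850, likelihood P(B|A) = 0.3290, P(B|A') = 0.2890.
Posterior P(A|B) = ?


P(B) = P(B|A)*P(A) + P(B|A')*P(A')
= 0.3290*0.0850 + 0.2890*0.9150
= 0.027965 + 0.264435 = 0.292400
P(A|B) = 0.027965/0.292400 = 0.0956

P(A|B) = 0.0956


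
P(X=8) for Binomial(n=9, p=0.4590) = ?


C(9,8) = 9
p^8 = 0.001970
(1-p)^1 = 0.541000
P = 9 * 0.001970 * 0.541000 = 0.0096

P(X=8) = 0.0096


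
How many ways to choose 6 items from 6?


C(6,6) = 6!/(6! × 0!)
= 720/(720 × 1)
= 1

C(6,6) = 1


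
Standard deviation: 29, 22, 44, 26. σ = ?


Mean = 30.2500
Variance = 69.1875
SD = sqrt(69.1875) = 8.3179

SD = 8.3179


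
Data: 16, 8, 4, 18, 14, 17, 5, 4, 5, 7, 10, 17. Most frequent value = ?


Frequencies: 4:2, 5:2, 7:1, 8:1, 10:1, 14:1, 16:1, 17:2, 18:1
Max frequency = 2
Mode = 4, 5, 17

Mode = 4, 5, 17


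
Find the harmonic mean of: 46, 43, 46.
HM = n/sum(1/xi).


Sum of reciprocals = 1/46 + 1/43 + 1/46 = 0.066734
HM = 3/0.066734 = 44.9545

HM = 44.9545


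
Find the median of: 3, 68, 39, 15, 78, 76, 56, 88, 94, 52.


Sorted: 3, 15, 39, 52, 56, 68, 76, 78, 88, 94
n = 10 (even)
Middle values: 56 and 68
Median = (56+68)/2 = 62.0000

Median = 62.0000


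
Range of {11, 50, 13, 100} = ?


Max = 100, Min = 11
Range = 100 - 11 = 89

Range = 89


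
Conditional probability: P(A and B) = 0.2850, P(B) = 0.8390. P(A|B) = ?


P(A|B) = 0.2850/0.8390 = 0.3397

P(A|B) = 0.3397


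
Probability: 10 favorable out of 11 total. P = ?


P = 10/11 = 0.9091

P = 0.9091


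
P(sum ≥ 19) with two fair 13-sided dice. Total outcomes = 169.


Total outcomes = 13×13 = 169
Favorable (sum ≥ 19): 36
P = 36/169 = 0.2130

P = 0.2130


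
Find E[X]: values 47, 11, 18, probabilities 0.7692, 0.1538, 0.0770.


E[X] = 47*0.7692 + 11*0.1538 + 18*0.0770
= 36.1524 + 1.6918 + 1.3860
= 39.2302

E[X] = 39.2302


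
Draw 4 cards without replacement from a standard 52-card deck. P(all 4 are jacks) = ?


P(all jacks) = (4/52) × (3/51) × (2/50) × (1/49)
= 3.6938e-06

P = 3.6938e-06


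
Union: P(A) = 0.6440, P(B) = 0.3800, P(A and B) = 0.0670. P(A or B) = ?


P(A∪B) = 0.6440 + 0.3800 - 0.0670
= 1.0240 - 0.0670
= 0.9570

P(A∪B) = 0.9570


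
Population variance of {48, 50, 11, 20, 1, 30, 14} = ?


Mean = 24.8571
Squared deviations: 535.5918, 632.1633, 192.0204, 23.5918, 569.1633, 26.4490, 117.8776
Sum = 2096.8571
Variance = 2096.8571/7 = 299.5510

Variance = 299.5510


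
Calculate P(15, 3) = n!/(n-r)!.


P(15,3) = 15!/12!
= 1307674368000/479001600
= 2730

P(15,3) = 2730


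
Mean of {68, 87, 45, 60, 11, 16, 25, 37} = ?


Sum = 68 + 87 + 45 + 60 + 11 + 16 + 25 + 37 = 349
n = 8
Mean = 349/8 = 43.6250

Mean = 43.6250


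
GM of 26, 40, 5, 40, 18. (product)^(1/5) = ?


Product = 26 × 40 × 5 × 40 × 18 = 3744000
GM = 3744000^(1/5) = 20.6380

GM = 20.6380


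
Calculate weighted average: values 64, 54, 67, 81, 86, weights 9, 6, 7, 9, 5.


Numerator = 64*9 + 54*6 + 67*7 + 81*9 + 86*5 = 2528
Denominator = 9 + 6 + 7 + 9 + 5 = 36
WM = 2528/36 = 70.2222

WM = 70.2222


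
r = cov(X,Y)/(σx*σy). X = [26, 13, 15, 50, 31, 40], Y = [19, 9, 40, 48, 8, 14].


Mean X = 29.1667, Mean Y = 23.0000
SD X = 13.082006, SD Y = 15.448840
Cov = 65.666667
r = 65.666667/(13.082006*15.448840) = 0.3249

r = 0.3249


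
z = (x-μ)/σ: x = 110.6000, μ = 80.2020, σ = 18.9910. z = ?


z = (110.6000 - 80.2020)/18.9910
= 30.3980/18.9910
= 1.6007

z = 1.6007


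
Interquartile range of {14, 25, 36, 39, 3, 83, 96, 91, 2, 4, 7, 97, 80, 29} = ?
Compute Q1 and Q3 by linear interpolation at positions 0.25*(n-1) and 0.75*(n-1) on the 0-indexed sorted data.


Sorted: 2, 3, 4, 7, 14, 25, 29, 36, 39, 80, 83, 91, 96, 97
Q1 (25th %ile) = 8.7500
Q3 (75th %ile) = 82.2500
IQR = 82.2500 - 8.7500 = 73.5000

IQR = 73.5000


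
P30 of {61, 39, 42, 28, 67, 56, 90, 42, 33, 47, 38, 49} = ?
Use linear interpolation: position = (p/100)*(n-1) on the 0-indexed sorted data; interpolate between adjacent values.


Sorted: 28, 33, 38, 39, 42, 42, 47, 49, 56, 61, 67, 90
n = 12
Index = 30/100 * 11 = 3.3000
Lower = data[3] = 39, Upper = data[4] = 42
P30 = 39 + 0.3000*(3) = 39.9000

P30 = 39.9000


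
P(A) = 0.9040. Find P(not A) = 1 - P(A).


P(not A) = 1 - 0.9040 = 0.0960

P(not A) = 0.0960


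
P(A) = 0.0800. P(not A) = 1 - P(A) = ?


P(not A) = 1 - 0.0800 = 0.9200

P(not A) = 0.9200


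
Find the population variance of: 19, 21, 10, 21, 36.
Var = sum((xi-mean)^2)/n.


Mean = 21.4000
Squared deviations: 5.7600, 0.1600, 129.9600, 0.1600, 213.1600
Sum = 349.2000
Variance = 349.2000/5 = 69.8400

Variance = 69.8400


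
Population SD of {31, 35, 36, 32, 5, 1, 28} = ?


Mean = 24.0000
Variance = 183.4286
SD = sqrt(183.4286) = 13.5436

SD = 13.5436


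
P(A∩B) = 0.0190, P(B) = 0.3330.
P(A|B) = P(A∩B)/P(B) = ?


P(A|B) = 0.0190/0.3330 = 0.0571

P(A|B) = 0.0571


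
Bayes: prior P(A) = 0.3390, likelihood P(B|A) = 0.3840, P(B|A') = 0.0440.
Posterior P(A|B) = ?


P(B) = P(B|A)*P(A) + P(B|A')*P(A')
= 0.3840*0.3390 + 0.0440*0.6610
= 0.130176 + 0.029084 = 0.159260
P(A|B) = 0.130176/0.159260 = 0.8174

P(A|B) = 0.8174


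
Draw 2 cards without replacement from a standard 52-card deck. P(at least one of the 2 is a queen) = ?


P(at least one) = 1 - P(none)
P(none) = (48/52) × (47/51) = 0.850679
P(at least one) = 1 - 0.850679 = 0.1493

P = 0.1493


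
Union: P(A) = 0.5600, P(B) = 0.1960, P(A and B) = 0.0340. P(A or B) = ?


P(A∪B) = 0.5600 + 0.1960 - 0.0340
= 0.7560 - 0.0340
= 0.7220

P(A∪B) = 0.7220


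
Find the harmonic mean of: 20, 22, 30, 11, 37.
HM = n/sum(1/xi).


Sum of reciprocals = 1/20 + 1/22 + 1/30 + 1/11 + 1/37 = 0.246724
HM = 5/0.246724 = 20.2656

HM = 20.2656


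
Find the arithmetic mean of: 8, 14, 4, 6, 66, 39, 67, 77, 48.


Sum = 8 + 14 + 4 + 6 + 66 + 39 + 67 + 77 + 48 = 329
n = 9
Mean = 329/9 = 36.5556

Mean = 36.5556


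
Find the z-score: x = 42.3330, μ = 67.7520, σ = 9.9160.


z = (42.3330 - 67.7520)/9.9160
= -25.4190/9.9160
= -2.5634

z = -2.5634


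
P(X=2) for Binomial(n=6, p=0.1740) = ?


C(6,2) = 15
p^2 = 0.030276
(1-p)^4 = 0.465501
P = 15 * 0.030276 * 0.465501 = 0.2114

P(X=2) = 0.2114


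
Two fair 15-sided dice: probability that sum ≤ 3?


Total outcomes = 15×15 = 225
Favorable (sum ≤ 3): 3
P = 3/225 = 0.0133

P = 0.0133


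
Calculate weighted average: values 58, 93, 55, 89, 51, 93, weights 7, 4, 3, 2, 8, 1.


Numerator = 58*7 + 93*4 + 55*3 + 89*2 + 51*8 + 93*1 = 1622
Denominator = 7 + 4 + 3 + 2 + 8 + 1 = 25
WM = 1622/25 = 64.8800

WM = 64.8800


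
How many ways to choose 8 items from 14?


C(14,8) = 14!/(8! × 6!)
= 87178291200/(40320 × 720)
= 3003

C(14,8) = 3003


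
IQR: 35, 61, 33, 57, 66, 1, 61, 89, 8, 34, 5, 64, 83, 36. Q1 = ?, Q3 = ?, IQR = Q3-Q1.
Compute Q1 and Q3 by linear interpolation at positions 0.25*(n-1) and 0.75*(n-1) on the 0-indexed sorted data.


Sorted: 1, 5, 8, 33, 34, 35, 36, 57, 61, 61, 64, 66, 83, 89
Q1 (25th %ile) = 33.2500
Q3 (75th %ile) = 63.2500
IQR = 63.2500 - 33.2500 = 30.0000

IQR = 30.0000


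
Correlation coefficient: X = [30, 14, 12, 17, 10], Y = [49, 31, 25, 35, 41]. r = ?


Mean X = 16.6000, Mean Y = 36.2000
SD X = 7.088018, SD Y = 8.255907
Cov = 40.880000
r = 40.880000/(7.088018*8.255907) = 0.6986

r = 0.6986


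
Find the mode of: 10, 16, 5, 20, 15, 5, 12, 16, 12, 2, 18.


Frequencies: 2:1, 5:2, 10:1, 12:2, 15:1, 16:2, 18:1, 20:1
Max frequency = 2
Mode = 5, 12, 16

Mode = 5, 12, 16


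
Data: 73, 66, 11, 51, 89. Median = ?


Sorted: 11, 51, 66, 73, 89
n = 5 (odd)
Middle value = 66

Median = 66


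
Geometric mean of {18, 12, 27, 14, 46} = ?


Product = 18 × 12 × 27 × 14 × 46 = 3755808
GM = 3755808^(1/5) = 20.6510

GM = 20.6510


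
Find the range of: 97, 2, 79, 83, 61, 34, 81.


Max = 97, Min = 2
Range = 97 - 2 = 95

Range = 95


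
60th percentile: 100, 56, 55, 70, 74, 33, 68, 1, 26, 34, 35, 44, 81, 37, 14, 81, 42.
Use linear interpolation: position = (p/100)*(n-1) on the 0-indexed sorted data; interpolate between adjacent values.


Sorted: 1, 14, 26, 33, 34, 35, 37, 42, 44, 55, 56, 68, 70, 74, 81, 81, 100
n = 17
Index = 60/100 * 16 = 9.6000
Lower = data[9] = 55, Upper = data[10] = 56
P60 = 55 + 0.6000*(1) = 55.6000

P60 = 55.6000


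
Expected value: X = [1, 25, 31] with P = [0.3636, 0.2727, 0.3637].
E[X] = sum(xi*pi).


E[X] = 1*0.3636 + 25*0.2727 + 31*0.3637
= 0.3636 + 6.8175 + 11.2747
= 18.4558

E[X] = 18.4558


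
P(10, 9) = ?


P(10,9) = 10!/1!
= 3628800/1
= 3628800

P(10,9) = 3628800


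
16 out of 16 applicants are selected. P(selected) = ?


P = 16/16 = 1.0000

P = 1.0000


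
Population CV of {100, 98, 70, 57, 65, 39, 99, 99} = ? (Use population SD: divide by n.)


Mean = 78.3750
SD = 22.2482
CV = (22.2482/78.3750)*100 = 28.3869%

CV = 28.3869%


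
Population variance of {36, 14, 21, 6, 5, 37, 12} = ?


Mean = 18.7143
Squared deviations: 298.7959, 22.2245, 5.2245, 161.6531, 188.0816, 334.3673, 45.0816
Sum = 1055.4286
Variance = 1055.4286/7 = 150.7755

Variance = 150.7755


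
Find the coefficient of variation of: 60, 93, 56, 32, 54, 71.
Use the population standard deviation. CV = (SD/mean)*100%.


Mean = 61.0000
SD = 18.4391
CV = (18.4391/61.0000)*100 = 30.2280%

CV = 30.2280%


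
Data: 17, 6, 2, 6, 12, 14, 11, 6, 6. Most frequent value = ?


Frequencies: 2:1, 6:4, 11:1, 12:1, 14:1, 17:1
Max frequency = 4
Mode = 6

Mode = 6


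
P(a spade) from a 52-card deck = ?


13 spades in 52 cards
P = 13/52 = 0.2500

P = 0.2500


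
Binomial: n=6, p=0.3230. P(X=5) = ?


C(6,5) = 6
p^5 = 0.003516
(1-p)^1 = 0.677000
P = 6 * 0.003516 * 0.677000 = 0.0143

P(X=5) = 0.0143


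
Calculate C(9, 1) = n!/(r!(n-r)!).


C(9,1) = 9!/(1! × 8!)
= 362880/(1 × 40320)
= 9

C(9,1) = 9


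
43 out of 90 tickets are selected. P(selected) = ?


P = 43/90 = 0.4778

P = 0.4778


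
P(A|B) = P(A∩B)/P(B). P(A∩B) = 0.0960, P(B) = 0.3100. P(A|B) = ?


P(A|B) = 0.0960/0.3100 = 0.3097

P(A|B) = 0.3097


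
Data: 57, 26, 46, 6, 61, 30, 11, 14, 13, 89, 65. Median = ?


Sorted: 6, 11, 13, 14, 26, 30, 46, 57, 61, 65, 89
n = 11 (odd)
Middle value = 30

Median = 30


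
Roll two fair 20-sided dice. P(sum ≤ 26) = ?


Total outcomes = 20×20 = 400
Favorable (sum ≤ 26): 295
P = 295/400 = 0.7375

P = 0.7375


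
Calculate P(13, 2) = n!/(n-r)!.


P(13,2) = 13!/11!
= 6227020800/39916800
= 156

P(13,2) = 156


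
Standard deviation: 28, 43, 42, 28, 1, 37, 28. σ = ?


Mean = 29.5714
Variance = 173.3878
SD = sqrt(173.3878) = 13.1677

SD = 13.1677


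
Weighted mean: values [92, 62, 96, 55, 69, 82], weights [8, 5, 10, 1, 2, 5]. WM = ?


Numerator = 92*8 + 62*5 + 96*10 + 55*1 + 69*2 + 82*5 = 2609
Denominator = 8 + 5 + 10 + 1 + 2 + 5 = 31
WM = 2609/31 = 84.1613

WM = 84.1613


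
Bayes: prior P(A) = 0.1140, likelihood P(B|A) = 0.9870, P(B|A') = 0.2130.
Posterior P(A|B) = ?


P(B) = P(B|A)*P(A) + P(B|A')*P(A')
= 0.9870*0.1140 + 0.2130*0.8860
= 0.112518 + 0.188718 = 0.301236
P(A|B) = 0.112518/0.301236 = 0.3735

P(A|B) = 0.3735


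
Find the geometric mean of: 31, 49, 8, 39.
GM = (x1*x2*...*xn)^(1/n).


Product = 31 × 49 × 8 × 39 = 473928
GM = 473928^(1/4) = 26.2378

GM = 26.2378


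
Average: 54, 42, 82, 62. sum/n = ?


Sum = 54 + 42 + 82 + 62 = 240
n = 4
Mean = 240/4 = 60.0000

Mean = 60.0000


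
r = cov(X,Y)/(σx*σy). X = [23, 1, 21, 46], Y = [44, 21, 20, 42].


Mean X = 22.7500, Mean Y = 31.7500
SD X = 15.943259, SD Y = 11.277744
Cov = 123.937500
r = 123.937500/(15.943259*11.277744) = 0.6893

r = 0.6893


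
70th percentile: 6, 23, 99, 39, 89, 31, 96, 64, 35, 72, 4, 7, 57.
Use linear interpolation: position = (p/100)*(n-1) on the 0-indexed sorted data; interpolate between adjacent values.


Sorted: 4, 6, 7, 23, 31, 35, 39, 57, 64, 72, 89, 96, 99
n = 13
Index = 70/100 * 12 = 8.4000
Lower = data[8] = 64, Upper = data[9] = 72
P70 = 64 + 0.4000*(8) = 67.2000

P70 = 67.2000


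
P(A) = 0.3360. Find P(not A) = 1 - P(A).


P(not A) = 1 - 0.3360 = 0.6640

P(not A) = 0.6640


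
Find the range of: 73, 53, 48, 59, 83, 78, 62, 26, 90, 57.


Max = 90, Min = 26
Range = 90 - 26 = 64

Range = 64


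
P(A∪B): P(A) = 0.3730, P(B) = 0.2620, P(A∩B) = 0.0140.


P(A∪B) = 0.3730 + 0.2620 - 0.0140
= 0.6350 - 0.0140
= 0.6210

P(A∪B) = 0.6210


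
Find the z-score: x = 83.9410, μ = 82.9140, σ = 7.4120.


z = (83.9410 - 82.9140)/7.4120
= 1.0270/7.4120
= 0.1386

z = 0.1386


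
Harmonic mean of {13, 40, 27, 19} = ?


Sum of reciprocals = 1/13 + 1/40 + 1/27 + 1/19 = 0.191592
HM = 4/0.191592 = 20.8777

HM = 20.8777


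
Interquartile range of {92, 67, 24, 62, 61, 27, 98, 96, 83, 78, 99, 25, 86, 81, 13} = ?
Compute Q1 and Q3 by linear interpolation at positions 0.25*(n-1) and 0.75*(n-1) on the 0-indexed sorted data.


Sorted: 13, 24, 25, 27, 61, 62, 67, 78, 81, 83, 86, 92, 96, 98, 99
Q1 (25th %ile) = 44.0000
Q3 (75th %ile) = 89.0000
IQR = 89.0000 - 44.0000 = 45.0000

IQR = 45.0000


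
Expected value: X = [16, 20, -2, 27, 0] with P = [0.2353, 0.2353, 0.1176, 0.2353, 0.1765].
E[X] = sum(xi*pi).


E[X] = 16*0.2353 + 20*0.2353 - 2*0.1176 + 27*0.2353 + 0*0.1765
= 3.7648 + 4.7060 - 0.2352 + 6.3531 + 0
= 14.5887

E[X] = 14.5887


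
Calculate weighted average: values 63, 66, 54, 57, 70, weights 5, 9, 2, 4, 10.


Numerator = 63*5 + 66*9 + 54*2 + 57*4 + 70*10 = 1945
Denominator = 5 + 9 + 2 + 4 + 10 = 30
WM = 1945/30 = 64.8333

WM = 64.8333


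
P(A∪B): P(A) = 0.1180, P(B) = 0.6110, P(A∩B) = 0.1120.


P(A∪B) = 0.1180 + 0.6110 - 0.1120
= 0.7290 - 0.1120
= 0.6170

P(A∪B) = 0.6170


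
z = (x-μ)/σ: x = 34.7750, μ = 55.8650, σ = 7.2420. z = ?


z = (34.7750 - 55.8650)/7.2420
= -21.0900/7.2420
= -2.9122

z = -2.9122


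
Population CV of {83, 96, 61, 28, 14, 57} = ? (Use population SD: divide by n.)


Mean = 56.5000
SD = 28.5818
CV = (28.5818/56.5000)*100 = 50.5872%

CV = 50.5872%


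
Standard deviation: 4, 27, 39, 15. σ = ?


Mean = 21.2500
Variance = 171.1875
SD = sqrt(171.1875) = 13.0839

SD = 13.0839


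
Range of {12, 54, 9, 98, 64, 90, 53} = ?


Max = 98, Min = 9
Range = 98 - 9 = 89

Range = 89


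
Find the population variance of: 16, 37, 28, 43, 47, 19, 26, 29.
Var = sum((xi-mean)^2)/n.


Mean = 30.6250
Squared deviations: 213.8906, 40.6406, 6.8906, 153.1406, 268.1406, 135.1406, 21.3906, 2.6406
Sum = 841.8750
Variance = 841.8750/8 = 105.2344

Variance = 105.2344


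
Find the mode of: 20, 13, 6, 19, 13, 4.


Frequencies: 4:1, 6:1, 13:2, 19:1, 20:1
Max frequency = 2
Mode = 13

Mode = 13


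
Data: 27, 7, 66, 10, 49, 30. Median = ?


Sorted: 7, 10, 27, 30, 49, 66
n = 6 (even)
Middle values: 27 and 30
Median = (27+30)/2 = 28.5000

Median = 28.5000


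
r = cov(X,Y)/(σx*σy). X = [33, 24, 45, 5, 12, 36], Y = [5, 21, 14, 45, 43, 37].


Mean X = 25.8333, Mean Y = 27.5000
SD X = 13.849388, SD Y = 15.096909
Cov = -148.416667
r = -148.416667/(13.849388*15.096909) = -0.7098

r = -0.7098


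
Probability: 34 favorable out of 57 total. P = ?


P = 34/57 = 0.5965

P = 0.5965


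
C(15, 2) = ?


C(15,2) = 15!/(2! × 13!)
= 1307674368000/(2 × 6227020800)
= 105

C(15,2) = 105


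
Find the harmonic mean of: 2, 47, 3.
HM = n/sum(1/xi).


Sum of reciprocals = 1/2 + 1/47 + 1/3 = 0.854610
HM = 3/0.854610 = 3.5104

HM = 3.5104


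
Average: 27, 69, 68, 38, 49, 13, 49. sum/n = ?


Sum = 27 + 69 + 68 + 38 + 49 + 13 + 49 = 313
n = 7
Mean = 313/7 = 44.7143

Mean = 44.7143


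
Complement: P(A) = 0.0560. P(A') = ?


P(not A) = 1 - 0.0560 = 0.9440

P(not A) = 0.9440


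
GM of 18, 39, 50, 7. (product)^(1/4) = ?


Product = 18 × 39 × 50 × 7 = 245700
GM = 245700^(1/4) = 22.2639

GM = 22.2639


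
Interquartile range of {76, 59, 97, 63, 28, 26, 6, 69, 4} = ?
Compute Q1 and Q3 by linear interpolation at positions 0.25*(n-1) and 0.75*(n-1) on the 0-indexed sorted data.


Sorted: 4, 6, 26, 28, 59, 63, 69, 76, 97
Q1 (25th %ile) = 26.0000
Q3 (75th %ile) = 69.0000
IQR = 69.0000 - 26.0000 = 43.0000

IQR = 43.0000


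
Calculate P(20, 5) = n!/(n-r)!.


P(20,5) = 20!/15!
= 2432902008176640000/1307674368000
= 1860480

P(20,5) = 1860480


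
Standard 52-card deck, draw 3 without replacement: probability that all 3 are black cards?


P(all black cards) = (26/52) × (25/51) × (24/50)
= 0.1176

P = 0.1176


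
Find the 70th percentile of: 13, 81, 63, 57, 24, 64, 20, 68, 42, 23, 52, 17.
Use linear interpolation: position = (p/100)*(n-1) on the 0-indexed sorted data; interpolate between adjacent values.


Sorted: 13, 17, 20, 23, 24, 42, 52, 57, 63, 64, 68, 81
n = 12
Index = 70/100 * 11 = 7.7000
Lower = data[7] = 57, Upper = data[8] = 63
P70 = 57 + 0.7000*(6) = 61.2000

P70 = 61.2000


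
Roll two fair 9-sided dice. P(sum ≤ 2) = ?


Total outcomes = 9×9 = 81
Favorable (sum ≤ 2): 1
P = 1/81 = 0.0123

P = 0.0123


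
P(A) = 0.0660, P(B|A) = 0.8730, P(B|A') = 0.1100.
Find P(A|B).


P(B) = P(B|A)*P(A) + P(B|A')*P(A')
= 0.8730*0.0660 + 0.1100*0.9340
= 0.057618 + 0.102740 = 0.160358
P(A|B) = 0.057618/0.160358 = 0.3593

P(A|B) = 0.3593


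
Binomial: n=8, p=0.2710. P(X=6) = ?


C(8,6) = 28
p^6 = 0.000396
(1-p)^2 = 0.531441
P = 28 * 0.000396 * 0.531441 = 0.0059

P(X=6) = 0.0059


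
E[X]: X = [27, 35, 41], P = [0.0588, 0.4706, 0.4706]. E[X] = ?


E[X] = 27*0.0588 + 35*0.4706 + 41*0.4706
= 1.5876 + 16.4710 + 19.2946
= 37.3532

E[X] = 37.3532


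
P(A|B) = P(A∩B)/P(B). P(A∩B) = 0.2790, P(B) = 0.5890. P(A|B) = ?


P(A|B) = 0.2790/0.5890 = 0.4737

P(A|B) = 0.4737


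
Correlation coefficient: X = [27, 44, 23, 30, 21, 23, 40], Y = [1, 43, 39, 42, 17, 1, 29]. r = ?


Mean X = 29.7143, Mean Y = 24.5714
SD X = 8.310308, SD Y = 17.070084
Cov = 72.163265
r = 72.163265/(8.310308*17.070084) = 0.5087

r = 0.5087


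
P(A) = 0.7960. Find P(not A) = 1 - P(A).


P(not A) = 1 - 0.7960 = 0.2040

P(not A) = 0.2040


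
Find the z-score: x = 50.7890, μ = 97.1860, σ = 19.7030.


z = (50.7890 - 97.1860)/19.7030
= -46.3970/19.7030
= -2.3548

z = -2.3548


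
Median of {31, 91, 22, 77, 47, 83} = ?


Sorted: 22, 31, 47, 77, 83, 91
n = 6 (even)
Middle values: 47 and 77
Median = (47+77)/2 = 62.0000

Median = 62.0000


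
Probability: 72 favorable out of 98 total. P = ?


P = 72/98 = 0.7347

P = 0.7347


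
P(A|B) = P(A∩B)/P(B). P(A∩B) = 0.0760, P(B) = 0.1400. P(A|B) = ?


P(A|B) = 0.0760/0.1400 = 0.5429

P(A|B) = 0.5429


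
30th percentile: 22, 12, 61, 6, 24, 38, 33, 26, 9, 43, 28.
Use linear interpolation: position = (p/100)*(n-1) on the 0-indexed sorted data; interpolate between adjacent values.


Sorted: 6, 9, 12, 22, 24, 26, 28, 33, 38, 43, 61
n = 11
Index = 30/100 * 10 = 3.0000
Lower = data[3] = 22, Upper = data[4] = 24
P30 = 22 + 0*(2) = 22.0000

P30 = 22.0000


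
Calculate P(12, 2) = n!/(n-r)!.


P(12,2) = 12!/10!
= 479001600/3628800
= 132

P(12,2) = 132


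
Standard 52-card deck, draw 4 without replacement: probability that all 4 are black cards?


P(all black cards) = (26/52) × (25/51) × (24/50) × (23/49)
= 0.0552

P = 0.0552


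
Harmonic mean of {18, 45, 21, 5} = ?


Sum of reciprocals = 1/18 + 1/45 + 1/21 + 1/5 = 0.325397
HM = 4/0.325397 = 12.2927

HM = 12.2927


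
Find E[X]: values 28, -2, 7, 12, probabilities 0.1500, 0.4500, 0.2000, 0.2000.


E[X] = 28*0.1500 - 2*0.4500 + 7*0.2000 + 12*0.2000
= 4.2000 - 0.9000 + 1.4000 + 2.4000
= 7.1000

E[X] = 7.1000


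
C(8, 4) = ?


C(8,4) = 8!/(4! × 4!)
= 40320/(24 × 24)
= 70

C(8,4) = 70


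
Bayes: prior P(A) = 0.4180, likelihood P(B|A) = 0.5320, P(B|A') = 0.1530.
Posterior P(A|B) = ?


P(B) = P(B|A)*P(A) + P(B|A')*P(A')
= 0.5320*0.4180 + 0.1530*0.5820
= 0.222376 + 0.089046 = 0.311422
P(A|B) = 0.222376/0.311422 = 0.7141

P(A|B) = 0.7141


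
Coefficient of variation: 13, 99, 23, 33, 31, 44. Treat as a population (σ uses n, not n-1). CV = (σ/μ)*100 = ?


Mean = 40.5000
SD = 27.8194
CV = (27.8194/40.5000)*100 = 68.6898%

CV = 68.6898%


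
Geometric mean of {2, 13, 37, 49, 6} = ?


Product = 2 × 13 × 37 × 49 × 6 = 282828
GM = 282828^(1/5) = 12.3113

GM = 12.3113


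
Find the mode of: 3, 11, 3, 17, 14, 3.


Frequencies: 3:3, 11:1, 14:1, 17:1
Max frequency = 3
Mode = 3

Mode = 3


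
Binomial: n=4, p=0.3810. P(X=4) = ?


C(4,4) = 1
p^4 = 0.021072
(1-p)^0 = 1.000000
P = 1 * 0.021072 * 1.000000 = 0.0211

P(X=4) = 0.0211


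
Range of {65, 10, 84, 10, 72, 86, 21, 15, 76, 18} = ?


Max = 86, Min = 10
Range = 86 - 10 = 76

Range = 76


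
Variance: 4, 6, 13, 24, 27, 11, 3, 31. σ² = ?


Mean = 14.8750
Squared deviations: 118.2656, 78.7656, 3.5156, 83.2656, 147.0156, 15.0156, 141.0156, 260.0156
Sum = 846.8750
Variance = 846.8750/8 = 105.8594

Variance = 105.8594


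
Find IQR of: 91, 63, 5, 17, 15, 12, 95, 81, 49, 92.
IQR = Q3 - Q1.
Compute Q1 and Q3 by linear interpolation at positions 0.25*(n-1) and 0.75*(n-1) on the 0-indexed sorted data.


Sorted: 5, 12, 15, 17, 49, 63, 81, 91, 92, 95
Q1 (25th %ile) = 15.5000
Q3 (75th %ile) = 88.5000
IQR = 88.5000 - 15.5000 = 73.0000

IQR = 73.0000


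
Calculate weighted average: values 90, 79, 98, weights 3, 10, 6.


Numerator = 90*3 + 79*10 + 98*6 = 1648
Denominator = 3 + 10 + 6 = 19
WM = 1648/19 = 86.7368

WM = 86.7368


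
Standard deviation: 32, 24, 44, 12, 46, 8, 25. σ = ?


Mean = 27.2857
Variance = 181.9184
SD = sqrt(181.9184) = 13.4877

SD = 13.4877


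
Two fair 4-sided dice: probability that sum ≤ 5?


Total outcomes = 4×4 = 16
Favorable (sum ≤ 5): 10
P = 10/16 = 0.6250

P = 0.6250


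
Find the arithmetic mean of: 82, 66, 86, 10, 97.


Sum = 82 + 66 + 86 + 10 + 97 = 341
n = 5
Mean = 341/5 = 68.2000

Mean = 68.2000


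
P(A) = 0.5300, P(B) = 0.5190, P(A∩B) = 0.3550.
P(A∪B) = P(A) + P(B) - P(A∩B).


P(A∪B) = 0.5300 + 0.5190 - 0.3550
= 1.0490 - 0.3550
= 0.6940

P(A∪B) = 0.6940


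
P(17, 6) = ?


P(17,6) = 17!/11!
= 355687428096000/39916800
= 8910720

P(17,6) = 8910720


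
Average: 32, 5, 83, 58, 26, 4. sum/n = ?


Sum = 32 + 5 + 83 + 58 + 26 + 4 = 208
n = 6
Mean = 208/6 = 34.6667

Mean = 34.6667


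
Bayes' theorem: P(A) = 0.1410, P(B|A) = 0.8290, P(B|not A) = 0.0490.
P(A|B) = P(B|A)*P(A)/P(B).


P(B) = P(B|A)*P(A) + P(B|A')*P(A')
= 0.8290*0.1410 + 0.0490*0.8590
= 0.116889 + 0.042091 = 0.158980
P(A|B) = 0.116889/0.158980 = 0.7352

P(A|B) = 0.7352


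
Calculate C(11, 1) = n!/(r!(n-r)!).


C(11,1) = 11!/(1! × 10!)
= 39916800/(1 × 3628800)
= 11

C(11,1) = 11


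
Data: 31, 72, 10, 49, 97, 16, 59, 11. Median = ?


Sorted: 10, 11, 16, 31, 49, 59, 72, 97
n = 8 (even)
Middle values: 31 and 49
Median = (31+49)/2 = 40.0000

Median = 40.0000


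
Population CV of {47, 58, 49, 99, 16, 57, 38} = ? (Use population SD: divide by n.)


Mean = 52.0000
SD = 23.2870
CV = (23.2870/52.0000)*100 = 44.7827%

CV = 44.7827%


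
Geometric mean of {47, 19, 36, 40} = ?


Product = 47 × 19 × 36 × 40 = 1285920
GM = 1285920^(1/4) = 33.6747

GM = 33.6747


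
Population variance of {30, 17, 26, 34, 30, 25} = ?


Mean = 27.0000
Squared deviations: 9.0000, 100.0000, 1.0000, 49.0000, 9.0000, 4.0000
Sum = 172.0000
Variance = 172.0000/6 = 28.6667

Variance = 28.6667


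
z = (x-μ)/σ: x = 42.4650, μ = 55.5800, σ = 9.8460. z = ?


z = (42.4650 - 55.5800)/9.8460
= -13.1150/9.8460
= -1.3320

z = -1.3320


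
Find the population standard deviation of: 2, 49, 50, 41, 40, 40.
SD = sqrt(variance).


Mean = 37.0000
Variance = 262.0000
SD = sqrt(262.0000) = 16.1864

SD = 16.1864


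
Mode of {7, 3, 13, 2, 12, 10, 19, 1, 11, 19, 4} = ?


Frequencies: 1:1, 2:1, 3:1, 4:1, 7:1, 10:1, 11:1, 12:1, 13:1, 19:2
Max frequency = 2
Mode = 19

Mode = 19


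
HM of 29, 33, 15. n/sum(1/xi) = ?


Sum of reciprocals = 1/29 + 1/33 + 1/15 = 0.131452
HM = 3/0.131452 = 22.8219

HM = 22.8219


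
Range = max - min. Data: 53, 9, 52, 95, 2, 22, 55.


Max = 95, Min = 2
Range = 95 - 2 = 93

Range = 93


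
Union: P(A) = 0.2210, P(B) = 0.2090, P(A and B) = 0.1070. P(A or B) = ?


P(A∪B) = 0.2210 + 0.2090 - 0.1070
= 0.4300 - 0.1070
= 0.3230

P(A∪B) = 0.3230


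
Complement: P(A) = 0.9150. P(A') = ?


P(not A) = 1 - 0.9150 = 0.0850

P(not A) = 0.0850


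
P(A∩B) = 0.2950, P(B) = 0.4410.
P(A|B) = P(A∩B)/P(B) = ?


P(A|B) = 0.2950/0.4410 = 0.6689

P(A|B) = 0.6689


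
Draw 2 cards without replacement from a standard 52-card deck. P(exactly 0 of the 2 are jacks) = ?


Hypergeometric: P(X=0) = C(4,0)·C(48,2) / C(52,2)
= 1 × 1128 / 1326
= 1128/1326 = 0.8507

P = 0.8507


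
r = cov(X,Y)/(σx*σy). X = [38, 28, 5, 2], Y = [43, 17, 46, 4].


Mean X = 18.2500, Mean Y = 27.5000
SD X = 15.204851, SD Y = 17.642279
Cov = 85.125000
r = 85.125000/(15.204851*17.642279) = 0.3173

r = 0.3173


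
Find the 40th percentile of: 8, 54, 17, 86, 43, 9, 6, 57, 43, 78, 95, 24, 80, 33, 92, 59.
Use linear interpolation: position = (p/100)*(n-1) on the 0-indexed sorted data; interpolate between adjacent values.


Sorted: 6, 8, 9, 17, 24, 33, 43, 43, 54, 57, 59, 78, 80, 86, 92, 95
n = 16
Index = 40/100 * 15 = 6.0000
Lower = data[6] = 43, Upper = data[7] = 43
P40 = 43 + 0*(0) = 43.0000

P40 = 43.0000


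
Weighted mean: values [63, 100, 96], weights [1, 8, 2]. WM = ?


Numerator = 63*1 + 100*8 + 96*2 = 1055
Denominator = 1 + 8 + 2 = 11
WM = 1055/11 = 95.9091

WM = 95.9091


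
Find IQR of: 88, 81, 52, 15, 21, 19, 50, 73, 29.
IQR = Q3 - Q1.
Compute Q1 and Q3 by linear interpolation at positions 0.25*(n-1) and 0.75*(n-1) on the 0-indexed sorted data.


Sorted: 15, 19, 21, 29, 50, 52, 73, 81, 88
Q1 (25th %ile) = 21.0000
Q3 (75th %ile) = 73.0000
IQR = 73.0000 - 21.0000 = 52.0000

IQR = 52.0000


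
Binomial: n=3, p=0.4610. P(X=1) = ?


C(3,1) = 3
p^1 = 0.461000
(1-p)^2 = 0.290521
P = 3 * 0.461000 * 0.290521 = 0.4018

P(X=1) = 0.4018


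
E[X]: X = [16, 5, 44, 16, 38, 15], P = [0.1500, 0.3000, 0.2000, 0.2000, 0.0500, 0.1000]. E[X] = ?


E[X] = 16*0.1500 + 5*0.3000 + 44*0.2000 + 16*0.2000 + 38*0.0500 + 15*0.1000
= 2.4000 + 1.5000 + 8.8000 + 3.2000 + 1.9000 + 1.5000
= 19.3000

E[X] = 19.3000


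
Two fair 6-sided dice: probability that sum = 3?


Total outcomes = 6×6 = 36
Favorable (sum = 3): 2
P = 2/36 = 0.0556

P = 0.0556


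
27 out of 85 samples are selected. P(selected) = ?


P = 27/85 = 0.3176

P = 0.3176


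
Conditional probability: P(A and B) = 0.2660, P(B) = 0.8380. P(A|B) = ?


P(A|B) = 0.2660/0.8380 = 0.3174

P(A|B) = 0.3174


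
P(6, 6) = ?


P(6,6) = 6!/0!
= 720/1
= 720

P(6,6) = 720


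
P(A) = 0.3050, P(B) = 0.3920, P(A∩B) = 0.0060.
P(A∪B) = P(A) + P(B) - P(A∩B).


P(A∪B) = 0.3050 + 0.3920 - 0.0060
= 0.6970 - 0.0060
= 0.6910

P(A∪B) = 0.6910


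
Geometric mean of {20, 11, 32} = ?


Product = 20 × 11 × 32 = 7040
GM = 7040^(1/3) = 19.1657

GM = 19.1657


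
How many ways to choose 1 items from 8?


C(8,1) = 8!/(1! × 7!)
= 40320/(1 × 5040)
= 8

C(8,1) = 8


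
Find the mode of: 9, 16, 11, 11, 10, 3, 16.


Frequencies: 3:1, 9:1, 10:1, 11:2, 16:2
Max frequency = 2
Mode = 11, 16

Mode = 11, 16


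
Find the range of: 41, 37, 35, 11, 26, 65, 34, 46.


Max = 65, Min = 11
Range = 65 - 11 = 54

Range = 54


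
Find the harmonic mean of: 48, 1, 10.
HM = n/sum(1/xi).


Sum of reciprocals = 1/48 + 1/1 + 1/10 = 1.120833
HM = 3/1.120833 = 2.6766

HM = 2.6766


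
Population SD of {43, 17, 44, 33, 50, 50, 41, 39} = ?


Mean = 39.6250
Variance = 100.4844
SD = sqrt(100.4844) = 10.0242

SD = 10.0242


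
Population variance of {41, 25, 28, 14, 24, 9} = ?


Mean = 23.5000
Squared deviations: 306.2500, 2.2500, 20.2500, 90.2500, 0.2500, 210.2500
Sum = 629.5000
Variance = 629.5000/6 = 104.9167

Variance = 104.9167


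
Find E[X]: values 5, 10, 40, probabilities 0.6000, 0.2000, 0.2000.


E[X] = 5*0.6000 + 10*0.2000 + 40*0.2000
= 3.0000 + 2.0000 + 8.0000
= 13.0000

E[X] = 13.0000


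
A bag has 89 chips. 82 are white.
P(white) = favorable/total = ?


P = 82/89 = 0.9213

P = 0.9213


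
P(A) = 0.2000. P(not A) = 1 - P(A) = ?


P(not A) = 1 - 0.2000 = 0.8000

P(not A) = 0.8000


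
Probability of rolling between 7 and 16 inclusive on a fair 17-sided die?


Favorable outcomes (7 ≤ roll ≤ 16): 10
Total outcomes = 17
P = 10/17 = 0.5882

P = 0.5882


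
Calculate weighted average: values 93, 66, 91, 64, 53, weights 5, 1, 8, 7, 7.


Numerator = 93*5 + 66*1 + 91*8 + 64*7 + 53*7 = 2078
Denominator = 5 + 1 + 8 + 7 + 7 = 28
WM = 2078/28 = 74.2143

WM = 74.2143


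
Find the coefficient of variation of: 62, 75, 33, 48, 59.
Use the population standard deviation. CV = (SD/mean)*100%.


Mean = 55.4000
SD = 14.1223
CV = (14.1223/55.4000)*100 = 25.4916%

CV = 25.4916%


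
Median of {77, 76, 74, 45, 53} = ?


Sorted: 45, 53, 74, 76, 77
n = 5 (odd)
Middle value = 74

Median = 74


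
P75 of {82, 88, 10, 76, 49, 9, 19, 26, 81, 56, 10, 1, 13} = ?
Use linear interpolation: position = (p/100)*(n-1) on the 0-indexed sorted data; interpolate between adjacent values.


Sorted: 1, 9, 10, 10, 13, 19, 26, 49, 56, 76, 81, 82, 88
n = 13
Index = 75/100 * 12 = 9.0000
Lower = data[9] = 76, Upper = data[10] = 81
P75 = 76 + 0*(5) = 76.0000

P75 = 76.0000


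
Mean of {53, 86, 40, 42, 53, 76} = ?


Sum = 53 + 86 + 40 + 42 + 53 + 76 = 350
n = 6
Mean = 350/6 = 58.3333

Mean = 58.3333


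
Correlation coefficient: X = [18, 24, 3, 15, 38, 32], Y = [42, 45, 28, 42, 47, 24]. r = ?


Mean X = 21.6667, Mean Y = 38.0000
SD X = 11.440668, SD Y = 8.736895
Cov = 27.333333
r = 27.333333/(11.440668*8.736895) = 0.2735

r = 0.2735


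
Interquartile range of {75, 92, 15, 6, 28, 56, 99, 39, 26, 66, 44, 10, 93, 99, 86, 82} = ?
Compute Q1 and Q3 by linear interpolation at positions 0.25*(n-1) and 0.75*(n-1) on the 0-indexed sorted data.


Sorted: 6, 10, 15, 26, 28, 39, 44, 56, 66, 75, 82, 86, 92, 93, 99, 99
Q1 (25th %ile) = 27.5000
Q3 (75th %ile) = 87.5000
IQR = 87.5000 - 27.5000 = 60.0000

IQR = 60.0000


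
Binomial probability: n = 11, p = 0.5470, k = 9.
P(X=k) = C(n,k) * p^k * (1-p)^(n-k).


C(11,9) = 55
p^9 = 0.004384
(1-p)^2 = 0.205209
P = 55 * 0.004384 * 0.205209 = 0.0495

P(X=9) = 0.0495


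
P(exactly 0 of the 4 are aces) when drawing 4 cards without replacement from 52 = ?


Hypergeometric: P(X=0) = C(4,0)·C(48,4) / C(52,4)
= 1 × 194580 / 270725
= 194580/270725 = 0.7187

P = 0.7187


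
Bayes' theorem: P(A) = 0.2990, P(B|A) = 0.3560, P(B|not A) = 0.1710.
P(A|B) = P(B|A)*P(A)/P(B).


P(B) = P(B|A)*P(A) + P(B|A')*P(A')
= 0.3560*0.2990 + 0.1710*0.7010
= 0.106444 + 0.119871 = 0.226315
P(A|B) = 0.106444/0.226315 = 0.4703

P(A|B) = 0.4703


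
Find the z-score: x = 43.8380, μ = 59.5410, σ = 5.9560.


z = (43.8380 - 59.5410)/5.9560
= -15.7030/5.9560
= -2.6365

z = -2.6365


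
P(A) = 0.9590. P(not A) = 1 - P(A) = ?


P(not A) = 1 - 0.9590 = 0.0410

P(not A) = 0.0410


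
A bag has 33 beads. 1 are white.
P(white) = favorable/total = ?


P = 1/33 = 0.0303

P = 0.0303


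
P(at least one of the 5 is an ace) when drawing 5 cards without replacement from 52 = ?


P(at least one) = 1 - P(none)
P(none) = (48/52) × (47/51) × (46/50) × (45/49) × (44/48) = 0.658842
P(at least one) = 1 - 0.658842 = 0.3412

P = 0.3412


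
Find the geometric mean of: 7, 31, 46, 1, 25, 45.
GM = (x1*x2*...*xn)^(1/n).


Product = 7 × 31 × 46 × 1 × 25 × 45 = 11229750
GM = 11229750^(1/6) = 14.9645

GM = 14.9645


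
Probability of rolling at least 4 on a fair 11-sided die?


Favorable outcomes (roll ≥ 4): 8
Total outcomes = 11
P = 8/11 = 0.7273

P = 0.7273


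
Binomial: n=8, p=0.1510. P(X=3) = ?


C(8,3) = 56
p^3 = 0.003443
(1-p)^5 = 0.441101
P = 56 * 0.003443 * 0.441101 = 0.0850

P(X=3) = 0.0850


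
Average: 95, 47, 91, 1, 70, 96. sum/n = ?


Sum = 95 + 47 + 91 + 1 + 70 + 96 = 400
n = 6
Mean = 400/6 = 66.6667

Mean = 66.6667


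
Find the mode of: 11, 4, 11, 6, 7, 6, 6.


Frequencies: 4:1, 6:3, 7:1, 11:2
Max frequency = 3
Mode = 6

Mode = 6


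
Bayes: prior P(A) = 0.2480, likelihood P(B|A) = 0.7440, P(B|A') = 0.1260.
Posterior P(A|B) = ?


P(B) = P(B|A)*P(A) + P(B|A')*P(A')
= 0.7440*0.2480 + 0.1260*0.7520
= 0.184512 + 0.094752 = 0.279264
P(A|B) = 0.184512/0.279264 = 0.6607

P(A|B) = 0.6607


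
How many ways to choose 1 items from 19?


C(19,1) = 19!/(1! × 18!)
= 121645100408832000/(1 × 6402373705728000)
= 19

C(19,1) = 19


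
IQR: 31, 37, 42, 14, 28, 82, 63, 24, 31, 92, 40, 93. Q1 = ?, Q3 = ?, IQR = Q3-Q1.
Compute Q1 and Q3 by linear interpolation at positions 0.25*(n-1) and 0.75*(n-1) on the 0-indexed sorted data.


Sorted: 14, 24, 28, 31, 31, 37, 40, 42, 63, 82, 92, 93
Q1 (25th %ile) = 30.2500
Q3 (75th %ile) = 67.7500
IQR = 67.7500 - 30.2500 = 37.5000

IQR = 37.5000


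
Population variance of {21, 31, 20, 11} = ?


Mean = 20.7500
Squared deviations: 0.0625, 105.0625, 0.5625, 95.0625
Sum = 200.7500
Variance = 200.7500/4 = 50.1875

Variance = 50.1875


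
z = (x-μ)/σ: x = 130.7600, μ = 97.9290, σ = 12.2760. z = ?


z = (130.7600 - 97.9290)/12.2760
= 32.8310/12.2760
= 2.6744

z = 2.6744


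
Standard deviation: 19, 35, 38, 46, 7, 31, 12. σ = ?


Mean = 26.8571
Variance = 178.6939
SD = sqrt(178.6939) = 13.3676

SD = 13.3676


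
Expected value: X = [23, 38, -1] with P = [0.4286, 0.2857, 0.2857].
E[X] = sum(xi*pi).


E[X] = 23*0.4286 + 38*0.2857 - 1*0.2857
= 9.8578 + 10.8566 - 0.2857
= 20.4287

E[X] = 20.4287


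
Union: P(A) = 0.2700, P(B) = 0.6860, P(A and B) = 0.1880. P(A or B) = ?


P(A∪B) = 0.2700 + 0.6860 - 0.1880
= 0.9560 - 0.1880
= 0.7680

P(A∪B) = 0.7680
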